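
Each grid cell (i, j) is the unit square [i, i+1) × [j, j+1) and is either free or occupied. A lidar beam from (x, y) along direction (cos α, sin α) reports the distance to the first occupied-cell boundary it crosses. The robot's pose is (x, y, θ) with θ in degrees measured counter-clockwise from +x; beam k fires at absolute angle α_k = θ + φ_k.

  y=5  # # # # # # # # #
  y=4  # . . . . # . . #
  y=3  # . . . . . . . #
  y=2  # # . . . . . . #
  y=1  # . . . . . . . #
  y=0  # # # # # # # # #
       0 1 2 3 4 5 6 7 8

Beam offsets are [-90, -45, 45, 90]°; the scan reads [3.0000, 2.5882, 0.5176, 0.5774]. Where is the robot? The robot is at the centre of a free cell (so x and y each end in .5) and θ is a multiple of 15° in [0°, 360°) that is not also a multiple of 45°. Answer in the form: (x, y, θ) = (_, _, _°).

(x, y, θ) = (2.5, 2.5, 120°)

The pose lattice has 26·16 = 416 candidates. Test each by forward raycasting.
  (5.5, 2.5, 285°): beam 1 = 4.6587 ≠ 3.0000 ✗
  (3.5, 1.5, 345°): beam 1 = 0.5176 ≠ 3.0000 ✗
  (1.5, 1.5, 60°): beam 1 = 1.0000 ≠ 3.0000 ✗
  (6.5, 1.5, 300°): beam 1 = 1.0000 ≠ 3.0000 ✗
  …
  (2.5, 2.5, 120°): r_1=3.0000, r_2=2.5882, r_3=0.5176, r_4=0.5774 — all match ✓
No second candidate reproduces the full scan.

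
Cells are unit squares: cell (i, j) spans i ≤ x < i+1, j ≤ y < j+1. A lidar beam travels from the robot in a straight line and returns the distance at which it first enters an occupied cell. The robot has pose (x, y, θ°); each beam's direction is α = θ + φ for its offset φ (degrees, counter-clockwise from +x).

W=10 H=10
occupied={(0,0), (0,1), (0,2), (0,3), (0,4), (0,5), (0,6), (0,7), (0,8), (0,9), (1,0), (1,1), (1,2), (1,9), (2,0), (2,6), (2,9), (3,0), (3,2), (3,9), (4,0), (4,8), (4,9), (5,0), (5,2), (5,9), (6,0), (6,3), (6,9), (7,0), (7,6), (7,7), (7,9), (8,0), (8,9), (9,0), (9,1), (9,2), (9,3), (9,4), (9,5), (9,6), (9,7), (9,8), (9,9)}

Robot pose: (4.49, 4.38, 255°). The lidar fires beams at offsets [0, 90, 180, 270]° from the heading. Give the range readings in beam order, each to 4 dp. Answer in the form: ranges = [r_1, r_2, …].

beam 1: φ=0°, α=255°
  direction (-0.2588, -0.9659); cell (4,4); t to first gridline: x 1.8932, y 0.3934 (then +3.8637 / +1.0353)
    (4,3) via y @ 0.3934
    (4,2) via y @ 1.4287
    (3,2) via x @ 1.8932  # hit
  → r_1 = 1.8932
beam 2: φ=90°, α=345°
  direction (0.9659, -0.2588); cell (4,4); t to first gridline: x 0.5280, y 1.4682 (then +1.0353 / +3.8637)
    (5,4) via x @ 0.5280
    (5,3) via y @ 1.4682
    (6,3) via x @ 1.5633  # hit
  → r_2 = 1.5633
beam 3: φ=180°, α=75°
  direction (0.2588, 0.9659); cell (4,4); t to first gridline: x 1.9705, y 0.6419 (then +3.8637 / +1.0353)
    (4,5) via y @ 0.6419
    (4,6) via y @ 1.6771
    (5,6) via x @ 1.9705
    (5,7) via y @ 2.7124
    (5,8) via y @ 3.7477
    (5,9) via y @ 4.7830  # hit
  → r_3 = 4.7830
beam 4: φ=270°, α=165°
  direction (-0.9659, 0.2588); cell (4,4); t to first gridline: x 0.5073, y 2.3955 (then +1.0353 / +3.8637)
    (3,4) via x @ 0.5073
    (2,4) via x @ 1.5426
    (2,5) via y @ 2.3955
    (1,5) via x @ 2.5778
    (0,5) via x @ 3.6131  # hit
  → r_4 = 3.6131

ranges = [1.8932, 1.5633, 4.7830, 3.6131]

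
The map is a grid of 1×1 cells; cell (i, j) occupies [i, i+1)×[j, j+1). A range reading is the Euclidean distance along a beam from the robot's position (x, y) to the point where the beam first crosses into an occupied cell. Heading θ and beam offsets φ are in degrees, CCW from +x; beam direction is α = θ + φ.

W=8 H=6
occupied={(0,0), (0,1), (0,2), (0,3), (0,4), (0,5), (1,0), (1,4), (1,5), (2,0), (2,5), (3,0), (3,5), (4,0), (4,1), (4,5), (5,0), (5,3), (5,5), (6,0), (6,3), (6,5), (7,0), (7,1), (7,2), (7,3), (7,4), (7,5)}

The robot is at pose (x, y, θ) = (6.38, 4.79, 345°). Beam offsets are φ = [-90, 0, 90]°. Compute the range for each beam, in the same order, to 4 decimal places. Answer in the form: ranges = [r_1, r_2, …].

beam 1: φ=-90°, α=255°
  dir = (cos 255°, sin 255°) = (-0.2588, -0.9659); from cell (6,4)
  next x-line at t=1.4682, next y-line at t=0.8179; Δt_x=3.8637, Δt_y=1.0353
    y: enter (6,3) at t=0.8179 ← occupied
  → r_1 = 0.8179
beam 2: φ=0°, α=345°
  dir = (cos 345°, sin 345°) = (0.9659, -0.2588); from cell (6,4)
  next x-line at t=0.6419, next y-line at t=3.0523; Δt_x=1.0353, Δt_y=3.8637
    x: enter (7,4) at t=0.6419 ← occupied
  → r_2 = 0.6419
beam 3: φ=90°, α=75°
  dir = (cos 75°, sin 75°) = (0.2588, 0.9659); from cell (6,4)
  next x-line at t=2.3955, next y-line at t=0.2174; Δt_x=3.8637, Δt_y=1.0353
    y: enter (6,5) at t=0.2174 ← occupied
  → r_3 = 0.2174

ranges = [0.8179, 0.6419, 0.2174]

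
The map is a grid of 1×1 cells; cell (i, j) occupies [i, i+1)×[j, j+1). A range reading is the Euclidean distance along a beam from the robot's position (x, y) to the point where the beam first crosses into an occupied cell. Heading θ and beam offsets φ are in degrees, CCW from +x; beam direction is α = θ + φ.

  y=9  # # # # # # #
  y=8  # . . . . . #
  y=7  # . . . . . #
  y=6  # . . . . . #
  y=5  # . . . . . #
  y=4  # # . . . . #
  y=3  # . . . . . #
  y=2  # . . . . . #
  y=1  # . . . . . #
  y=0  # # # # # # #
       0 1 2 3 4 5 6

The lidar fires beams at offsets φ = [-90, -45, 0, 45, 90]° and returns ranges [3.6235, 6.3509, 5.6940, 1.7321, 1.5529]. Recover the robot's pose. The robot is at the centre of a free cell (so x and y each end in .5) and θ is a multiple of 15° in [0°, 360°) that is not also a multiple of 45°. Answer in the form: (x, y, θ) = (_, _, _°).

(x, y, θ) = (4.5, 6.5, 285°)

Candidates: 39 free-cell centres × 16 headings = 624 poses. Raycast each; keep the one whose scan matches to 4 dp.
  (1.5, 2.5, 330°): beam 1 = 1.0000 ≠ 3.6235 ✗
  (3.5, 5.5, 330°): beam 1 = 5.0000 ≠ 3.6235 ✗
  (4.5, 4.5, 15°): beam 2 = 1.7321 ≠ 6.3509 ✗
  (2.5, 3.5, 30°): beam 1 = 2.8868 ≠ 3.6235 ✗
  (1.5, 6.5, 75°): beam 1 = 4.6587 ≠ 3.6235 ✗
  …
  (4.5, 6.5, 285°): r_1=3.6235, r_2=6.3509, r_3=5.6940, r_4=1.7321, r_5=1.5529 — all match ✓
No second candidate reproduces the full scan.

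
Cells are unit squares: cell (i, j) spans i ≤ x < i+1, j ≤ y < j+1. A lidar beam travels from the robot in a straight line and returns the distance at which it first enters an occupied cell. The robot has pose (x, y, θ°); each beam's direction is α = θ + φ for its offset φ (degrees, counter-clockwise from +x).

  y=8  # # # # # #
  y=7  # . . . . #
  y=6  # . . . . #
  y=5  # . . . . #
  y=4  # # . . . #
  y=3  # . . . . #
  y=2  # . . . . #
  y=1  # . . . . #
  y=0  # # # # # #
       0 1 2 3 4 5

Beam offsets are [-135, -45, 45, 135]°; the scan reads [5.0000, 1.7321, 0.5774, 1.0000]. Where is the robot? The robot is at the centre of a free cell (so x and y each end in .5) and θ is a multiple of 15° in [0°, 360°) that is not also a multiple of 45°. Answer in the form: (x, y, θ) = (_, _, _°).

The pose lattice has 27·16 = 432 candidates. Test each by forward raycasting.
  (1.5, 3.5, 150°): beam 1 = 3.6235 ≠ 5.0000 ✗
  (4.5, 7.5, 60°): beam 1 = 1.9319 ≠ 5.0000 ✗
  (1.5, 2.5, 30°): beam 1 = 1.5529 ≠ 5.0000 ✗
  (1.5, 5.5, 240°): beam 1 = 1.9319 ≠ 5.0000 ✗
  …
  (2.5, 1.5, 195°): r_1=5.0000, r_2=1.7321, r_3=0.5774, r_4=1.0000 — all match ✓
Unique over the lattice → pose = (2.5, 1.5, 195°).

(x, y, θ) = (2.5, 1.5, 195°)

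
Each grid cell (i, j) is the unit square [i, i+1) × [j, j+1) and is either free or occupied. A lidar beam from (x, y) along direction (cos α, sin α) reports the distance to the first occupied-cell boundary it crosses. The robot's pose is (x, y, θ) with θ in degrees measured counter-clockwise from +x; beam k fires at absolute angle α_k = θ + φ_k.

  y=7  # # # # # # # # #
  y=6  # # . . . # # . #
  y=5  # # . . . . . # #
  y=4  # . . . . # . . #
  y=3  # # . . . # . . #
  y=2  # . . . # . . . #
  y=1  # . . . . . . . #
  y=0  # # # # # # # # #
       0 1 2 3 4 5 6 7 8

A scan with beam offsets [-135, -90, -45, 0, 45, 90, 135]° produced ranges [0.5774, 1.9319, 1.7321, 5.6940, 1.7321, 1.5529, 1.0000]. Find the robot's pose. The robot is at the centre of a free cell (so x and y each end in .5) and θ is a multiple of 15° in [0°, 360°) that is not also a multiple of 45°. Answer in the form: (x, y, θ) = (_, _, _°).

(x, y, θ) = (2.5, 1.5, 75°)

Candidates: 33 free-cell centres × 16 headings = 528 poses. Raycast each; keep the one whose scan matches to 4 dp.
  (7.5, 6.5, 75°): beam 2 = 0.5176 ≠ 1.9319 ✗
  (5.5, 1.5, 120°): beam 1 = 1.9319 ≠ 0.5774 ✗
  (2.5, 3.5, 105°): beam 1 = 1.7321 ≠ 0.5774 ✗
  (7.5, 1.5, 105°): beam 2 = 0.5176 ≠ 1.9319 ✗
  …
  (2.5, 1.5, 75°): r_1=0.5774, r_2=1.9319, r_3=1.7321, r_4=5.6940, r_5=1.7321, r_6=1.5529, r_7=1.0000 — all match ✓
No second candidate reproduces the full scan.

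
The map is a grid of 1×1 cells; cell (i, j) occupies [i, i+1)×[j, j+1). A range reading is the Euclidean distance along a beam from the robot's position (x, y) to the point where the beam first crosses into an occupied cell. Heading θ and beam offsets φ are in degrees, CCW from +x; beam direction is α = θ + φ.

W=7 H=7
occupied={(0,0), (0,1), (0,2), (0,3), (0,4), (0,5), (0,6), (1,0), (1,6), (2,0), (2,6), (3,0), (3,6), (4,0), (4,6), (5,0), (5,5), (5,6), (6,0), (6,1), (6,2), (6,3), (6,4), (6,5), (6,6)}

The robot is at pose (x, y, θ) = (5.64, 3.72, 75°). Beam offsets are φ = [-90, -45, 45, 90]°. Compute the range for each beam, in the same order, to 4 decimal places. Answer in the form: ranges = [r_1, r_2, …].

ranges = [0.3727, 0.4157, 2.6327, 4.8037]

beam 1: φ=-90°, α=345°
  dir = (cos 345°, sin 345°) = (0.9659, -0.2588); from cell (5,3)
  next x-line at t=0.3727, next y-line at t=2.7819; Δt_x=1.0353, Δt_y=3.8637
    x: enter (6,3) at t=0.3727 ← occupied
  → r_1 = 0.3727
beam 2: φ=-45°, α=30°
  dir = (cos 30°, sin 30°) = (0.8660, 0.5000); from cell (5,3)
  next x-line at t=0.4157, next y-line at t=0.5600; Δt_x=1.1547, Δt_y=2.0000
    x: enter (6,3) at t=0.4157 ← occupied
  → r_2 = 0.4157
beam 3: φ=45°, α=120°
  dir = (cos 120°, sin 120°) = (-0.5000, 0.8660); from cell (5,3)
  next x-line at t=1.2800, next y-line at t=0.3233; Δt_x=2.0000, Δt_y=1.1547
    y: enter (5,4) at t=0.3233
    x: enter (4,4) at t=1.2800
    y: enter (4,5) at t=1.4780
    y: enter (4,6) at t=2.6327 ← occupied
  → r_3 = 2.6327
beam 4: φ=90°, α=165°
  dir = (cos 165°, sin 165°) = (-0.9659, 0.2588); from cell (5,3)
  next x-line at t=0.6626, next y-line at t=1.0818; Δt_x=1.0353, Δt_y=3.8637
    x: enter (4,3) at t=0.6626
    y: enter (4,4) at t=1.0818
    x: enter (3,4) at t=1.6979
    x: enter (2,4) at t=2.7331
    x: enter (1,4) at t=3.7684
    x: enter (0,4) at t=4.8037 ← occupied
  → r_4 = 4.8037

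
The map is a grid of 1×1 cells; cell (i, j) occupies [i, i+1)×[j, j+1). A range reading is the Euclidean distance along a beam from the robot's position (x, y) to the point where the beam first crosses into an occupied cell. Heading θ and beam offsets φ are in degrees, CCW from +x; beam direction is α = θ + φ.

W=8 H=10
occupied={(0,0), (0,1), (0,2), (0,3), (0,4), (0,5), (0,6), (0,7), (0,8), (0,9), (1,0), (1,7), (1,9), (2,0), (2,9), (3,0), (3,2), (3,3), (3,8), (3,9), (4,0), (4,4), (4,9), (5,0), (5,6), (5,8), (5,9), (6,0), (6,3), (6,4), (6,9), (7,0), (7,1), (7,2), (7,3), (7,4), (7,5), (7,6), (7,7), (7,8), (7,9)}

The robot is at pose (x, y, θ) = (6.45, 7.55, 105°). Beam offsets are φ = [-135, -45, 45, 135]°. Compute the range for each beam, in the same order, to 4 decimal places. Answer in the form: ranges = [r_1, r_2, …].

beam 1: φ=-135°, α=330°
  cosα=0.8660 sinα=-0.5000 | (6,7) | tMaxX 0.6351 tMaxY 1.1000 | tΔX 1.1547 tΔY 2.0000
    t=0.6351 [x] (7,7) — stop
  → r_1 = 0.6351
beam 2: φ=-45°, α=60°
  cosα=0.5000 sinα=0.8660 | (6,7) | tMaxX 1.1000 tMaxY 0.5196 | tΔX 2.0000 tΔY 1.1547
    t=0.5196 [y] (6,8)
    t=1.1000 [x] (7,8) — stop
  → r_2 = 1.1000
beam 3: φ=45°, α=150°
  cosα=-0.8660 sinα=0.5000 | (6,7) | tMaxX 0.5196 tMaxY 0.9000 | tΔX 1.1547 tΔY 2.0000
    t=0.5196 [x] (5,7)
    t=0.9000 [y] (5,8) — stop
  → r_3 = 0.9000
beam 4: φ=135°, α=240°
  cosα=-0.5000 sinα=-0.8660 | (6,7) | tMaxX 0.9000 tMaxY 0.6351 | tΔX 2.0000 tΔY 1.1547
    t=0.6351 [y] (6,6)
    t=0.9000 [x] (5,6) — stop
  → r_4 = 0.9000

ranges = [0.6351, 1.1000, 0.9000, 0.9000]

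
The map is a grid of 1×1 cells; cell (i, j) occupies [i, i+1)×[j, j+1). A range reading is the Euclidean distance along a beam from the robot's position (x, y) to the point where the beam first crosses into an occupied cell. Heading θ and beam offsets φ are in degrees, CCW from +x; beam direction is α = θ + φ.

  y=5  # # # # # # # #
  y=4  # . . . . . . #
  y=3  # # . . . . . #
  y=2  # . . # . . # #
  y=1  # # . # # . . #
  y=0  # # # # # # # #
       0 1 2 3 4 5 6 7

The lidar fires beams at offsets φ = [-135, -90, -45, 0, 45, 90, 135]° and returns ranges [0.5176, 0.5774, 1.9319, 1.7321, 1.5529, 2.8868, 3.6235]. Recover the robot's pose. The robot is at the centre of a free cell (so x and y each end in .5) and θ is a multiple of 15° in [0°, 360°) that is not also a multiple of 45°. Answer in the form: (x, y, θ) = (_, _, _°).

(x, y, θ) = (3.5, 4.5, 210°)

The pose lattice has 18·16 = 288 candidates. Test each by forward raycasting.
  (6.5, 4.5, 120°): beam 3 = 0.5176 ≠ 1.9319 ✗
  (1.5, 2.5, 345°): beam 1 = 0.5774 ≠ 0.5176 ✗
  (3.5, 4.5, 120°): beam 1 = 3.6235 ≠ 0.5176 ✗
  …
  (3.5, 4.5, 210°): r_1=0.5176, r_2=0.5774, r_3=1.9319, r_4=1.7321, r_5=1.5529, r_6=2.8868, r_7=3.6235 — all match ✓
Unique over the lattice → pose = (3.5, 4.5, 210°).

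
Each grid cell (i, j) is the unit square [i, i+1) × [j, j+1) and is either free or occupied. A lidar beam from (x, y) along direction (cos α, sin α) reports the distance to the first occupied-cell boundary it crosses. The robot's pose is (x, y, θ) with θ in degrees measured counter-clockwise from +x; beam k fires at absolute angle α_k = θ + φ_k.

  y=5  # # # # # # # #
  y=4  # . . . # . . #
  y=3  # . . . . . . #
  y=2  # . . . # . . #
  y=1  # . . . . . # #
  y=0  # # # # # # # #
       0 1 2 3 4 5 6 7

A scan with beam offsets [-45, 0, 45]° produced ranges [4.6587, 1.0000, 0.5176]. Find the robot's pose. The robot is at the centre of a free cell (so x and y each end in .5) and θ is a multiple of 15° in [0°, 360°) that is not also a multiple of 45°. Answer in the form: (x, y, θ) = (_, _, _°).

(x, y, θ) = (5.5, 1.5, 210°)

Enumerate (i+0.5, j+0.5, θ) over the 21 free cells and 16 admissible headings. For each, cast all 3 beams and compare to the given ranges.
  (4.5, 1.5, 75°): beam 1 = 2.8868 ≠ 4.6587 ✗
  (2.5, 1.5, 240°): beam 1 = 1.5529 ≠ 4.6587 ✗
  (2.5, 4.5, 15°): beam 1 = 5.0000 ≠ 4.6587 ✗
  (3.5, 4.5, 150°): beam 1 = 0.5176 ≠ 4.6587 ✗
  (5.5, 2.5, 60°): beam 1 = 1.5529 ≠ 4.6587 ✗
  …
  (5.5, 1.5, 210°): r_1=4.6587, r_2=1.0000, r_3=0.5176 — all match ✓
No second candidate reproduces the full scan.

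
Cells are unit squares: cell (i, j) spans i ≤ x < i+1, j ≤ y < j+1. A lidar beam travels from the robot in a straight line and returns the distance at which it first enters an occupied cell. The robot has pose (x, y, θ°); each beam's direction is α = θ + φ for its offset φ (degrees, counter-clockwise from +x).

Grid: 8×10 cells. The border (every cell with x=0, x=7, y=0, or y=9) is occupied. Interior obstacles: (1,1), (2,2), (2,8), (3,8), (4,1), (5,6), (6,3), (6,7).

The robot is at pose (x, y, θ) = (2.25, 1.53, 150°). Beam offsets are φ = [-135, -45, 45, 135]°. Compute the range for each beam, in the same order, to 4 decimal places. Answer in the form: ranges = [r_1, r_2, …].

ranges = [1.8117, 0.4866, 0.2588, 0.5487]

beam 1: φ=-135°, α=15°
  d=(0.9659,0.2588)  start (2,1)  tX=0.7765 tY=1.8159  stride 1/|dx|=1.0353 1/|dy|=3.8637
    cross x-line → (3,1), t=0.7765
    cross x-line → (4,1), t=1.8117 (wall)
  → r_1 = 1.8117
beam 2: φ=-45°, α=105°
  d=(-0.2588,0.9659)  start (2,1)  tX=0.9659 tY=0.4866  stride 1/|dx|=3.8637 1/|dy|=1.0353
    cross y-line → (2,2), t=0.4866 (wall)
  → r_2 = 0.4866
beam 3: φ=45°, α=195°
  d=(-0.9659,-0.2588)  start (2,1)  tX=0.2588 tY=2.0478  stride 1/|dx|=1.0353 1/|dy|=3.8637
    cross x-line → (1,1), t=0.2588 (wall)
  → r_3 = 0.2588
beam 4: φ=135°, α=285°
  d=(0.2588,-0.9659)  start (2,1)  tX=2.8978 tY=0.5487  stride 1/|dx|=3.8637 1/|dy|=1.0353
    cross y-line → (2,0), t=0.5487 (wall)
  → r_4 = 0.5487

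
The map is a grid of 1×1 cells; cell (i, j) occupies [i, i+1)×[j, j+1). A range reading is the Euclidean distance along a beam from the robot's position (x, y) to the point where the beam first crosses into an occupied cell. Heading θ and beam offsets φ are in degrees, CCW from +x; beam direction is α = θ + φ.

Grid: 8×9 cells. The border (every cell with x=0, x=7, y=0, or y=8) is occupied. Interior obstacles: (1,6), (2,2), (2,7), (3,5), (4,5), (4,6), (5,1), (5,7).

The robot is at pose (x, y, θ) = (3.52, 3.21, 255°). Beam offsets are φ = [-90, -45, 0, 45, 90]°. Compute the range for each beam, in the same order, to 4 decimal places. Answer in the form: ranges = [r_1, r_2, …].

beam 1: φ=-90°, α=165°
  d=(-0.9659,0.2588)  start (3,3)  tX=0.5383 tY=3.0523  stride 1/|dx|=1.0353 1/|dy|=3.8637
    cross x-line → (2,3), t=0.5383
    cross x-line → (1,3), t=1.5736
    cross x-line → (0,3), t=2.6089 (wall)
  → r_1 = 2.6089
beam 2: φ=-45°, α=210°
  d=(-0.8660,-0.5000)  start (3,3)  tX=0.6004 tY=0.4200  stride 1/|dx|=1.1547 1/|dy|=2.0000
    cross y-line → (3,2), t=0.4200
    cross x-line → (2,2), t=0.6004 (wall)
  → r_2 = 0.6004
beam 3: φ=0°, α=255°
  d=(-0.2588,-0.9659)  start (3,3)  tX=2.0091 tY=0.2174  stride 1/|dx|=3.8637 1/|dy|=1.0353
    cross y-line → (3,2), t=0.2174
    cross y-line → (3,1), t=1.2527
    cross x-line → (2,1), t=2.0091
    cross y-line → (2,0), t=2.2880 (wall)
  → r_3 = 2.2880
beam 4: φ=45°, α=300°
  d=(0.5000,-0.8660)  start (3,3)  tX=0.9600 tY=0.2425  stride 1/|dx|=2.0000 1/|dy|=1.1547
    cross y-line → (3,2), t=0.2425
    cross x-line → (4,2), t=0.9600
    cross y-line → (4,1), t=1.3972
    cross y-line → (4,0), t=2.5519 (wall)
  → r_4 = 2.5519
beam 5: φ=90°, α=345°
  d=(0.9659,-0.2588)  start (3,3)  tX=0.4969 tY=0.8114  stride 1/|dx|=1.0353 1/|dy|=3.8637
    cross x-line → (4,3), t=0.4969
    cross y-line → (4,2), t=0.8114
    cross x-line → (5,2), t=1.5322
    cross x-line → (6,2), t=2.5675
    cross x-line → (7,2), t=3.6028 (wall)
  → r_5 = 3.6028

ranges = [2.6089, 0.6004, 2.2880, 2.5519, 3.6028]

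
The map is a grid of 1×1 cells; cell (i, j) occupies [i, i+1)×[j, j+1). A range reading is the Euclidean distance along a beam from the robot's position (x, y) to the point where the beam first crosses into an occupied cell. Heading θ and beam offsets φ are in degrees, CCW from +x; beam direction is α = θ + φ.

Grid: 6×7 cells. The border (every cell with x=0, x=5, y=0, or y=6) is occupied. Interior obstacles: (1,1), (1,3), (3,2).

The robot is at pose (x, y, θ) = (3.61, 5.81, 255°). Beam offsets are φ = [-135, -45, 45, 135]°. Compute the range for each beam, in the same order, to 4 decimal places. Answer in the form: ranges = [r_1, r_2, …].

beam 1: φ=-135°, α=120°
  d=(-0.5000,0.8660)  start (3,5)  tX=1.2200 tY=0.2194  stride 1/|dx|=2.0000 1/|dy|=1.1547
    cross y-line → (3,6), t=0.2194 (wall)
  → r_1 = 0.2194
beam 2: φ=-45°, α=210°
  d=(-0.8660,-0.5000)  start (3,5)  tX=0.7044 tY=1.6200  stride 1/|dx|=1.1547 1/|dy|=2.0000
    cross x-line → (2,5), t=0.7044
    cross y-line → (2,4), t=1.6200
    cross x-line → (1,4), t=1.8591
    cross x-line → (0,4), t=3.0138 (wall)
  → r_2 = 3.0138
beam 3: φ=45°, α=300°
  d=(0.5000,-0.8660)  start (3,5)  tX=0.7800 tY=0.9353  stride 1/|dx|=2.0000 1/|dy|=1.1547
    cross x-line → (4,5), t=0.7800
    cross y-line → (4,4), t=0.9353
    cross y-line → (4,3), t=2.0900
    cross x-line → (5,3), t=2.7800 (wall)
  → r_3 = 2.7800
beam 4: φ=135°, α=30°
  d=(0.8660,0.5000)  start (3,5)  tX=0.4503 tY=0.3800  stride 1/|dx|=1.1547 1/|dy|=2.0000
    cross y-line → (3,6), t=0.3800 (wall)
  → r_4 = 0.3800

ranges = [0.2194, 3.0138, 2.7800, 0.3800]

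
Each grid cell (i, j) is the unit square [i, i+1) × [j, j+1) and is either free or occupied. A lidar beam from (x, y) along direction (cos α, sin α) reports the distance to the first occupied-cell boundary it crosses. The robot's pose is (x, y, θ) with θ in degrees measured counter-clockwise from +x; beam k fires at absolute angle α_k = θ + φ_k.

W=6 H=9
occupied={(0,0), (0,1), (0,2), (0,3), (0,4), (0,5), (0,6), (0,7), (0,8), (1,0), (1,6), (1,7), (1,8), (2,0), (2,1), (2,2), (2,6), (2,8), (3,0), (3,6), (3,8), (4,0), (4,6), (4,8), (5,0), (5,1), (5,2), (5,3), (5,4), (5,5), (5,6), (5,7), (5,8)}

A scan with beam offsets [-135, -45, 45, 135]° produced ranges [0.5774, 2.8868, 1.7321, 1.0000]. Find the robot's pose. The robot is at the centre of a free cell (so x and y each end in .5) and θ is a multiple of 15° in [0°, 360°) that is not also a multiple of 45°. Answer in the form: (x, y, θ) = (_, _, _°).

(x, y, θ) = (4.5, 3.5, 165°)

The pose lattice has 21·16 = 336 candidates. Test each by forward raycasting.
  (2.5, 4.5, 300°): beam 1 = 1.5529 ≠ 0.5774 ✗
  (1.5, 3.5, 60°): beam 1 = 1.9319 ≠ 0.5774 ✗
  (4.5, 7.5, 285°): beam 1 = 1.0000 ≠ 0.5774 ✗
  …
  (4.5, 3.5, 165°): r_1=0.5774, r_2=2.8868, r_3=1.7321, r_4=1.0000 — all match ✓
No second candidate reproduces the full scan.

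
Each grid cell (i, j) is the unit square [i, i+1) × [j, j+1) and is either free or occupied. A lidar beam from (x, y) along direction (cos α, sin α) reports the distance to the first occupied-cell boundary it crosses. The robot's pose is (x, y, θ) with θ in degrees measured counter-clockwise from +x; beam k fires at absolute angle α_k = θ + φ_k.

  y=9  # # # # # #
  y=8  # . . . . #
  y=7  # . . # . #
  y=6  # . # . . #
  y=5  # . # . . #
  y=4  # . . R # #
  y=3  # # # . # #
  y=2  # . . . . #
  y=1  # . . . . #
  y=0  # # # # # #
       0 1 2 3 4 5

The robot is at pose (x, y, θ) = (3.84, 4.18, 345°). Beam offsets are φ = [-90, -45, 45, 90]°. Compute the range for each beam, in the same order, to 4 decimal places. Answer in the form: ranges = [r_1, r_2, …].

beam 1: φ=-90°, α=255°
  dir = (cos 255°, sin 255°) = (-0.2588, -0.9659); from cell (3,4)
  next x-line at t=3.2455, next y-line at t=0.1863; Δt_x=3.8637, Δt_y=1.0353
    y: enter (3,3) at t=0.1863
    y: enter (3,2) at t=1.2216
    y: enter (3,1) at t=2.2569
    x: enter (2,1) at t=3.2455
    y: enter (2,0) at t=3.2922 ← occupied
  → r_1 = 3.2922
beam 2: φ=-45°, α=300°
  dir = (cos 300°, sin 300°) = (0.5000, -0.8660); from cell (3,4)
  next x-line at t=0.3200, next y-line at t=0.2078; Δt_x=2.0000, Δt_y=1.1547
    y: enter (3,3) at t=0.2078
    x: enter (4,3) at t=0.3200 ← occupied
  → r_2 = 0.3200
beam 3: φ=45°, α=30°
  dir = (cos 30°, sin 30°) = (0.8660, 0.5000); from cell (3,4)
  next x-line at t=0.1848, next y-line at t=1.6400; Δt_x=1.1547, Δt_y=2.0000
    x: enter (4,4) at t=0.1848 ← occupied
  → r_3 = 0.1848
beam 4: φ=90°, α=75°
  dir = (cos 75°, sin 75°) = (0.2588, 0.9659); from cell (3,4)
  next x-line at t=0.6182, next y-line at t=0.8489; Δt_x=3.8637, Δt_y=1.0353
    x: enter (4,4) at t=0.6182 ← occupied
  → r_4 = 0.6182

ranges = [3.2922, 0.3200, 0.1848, 0.6182]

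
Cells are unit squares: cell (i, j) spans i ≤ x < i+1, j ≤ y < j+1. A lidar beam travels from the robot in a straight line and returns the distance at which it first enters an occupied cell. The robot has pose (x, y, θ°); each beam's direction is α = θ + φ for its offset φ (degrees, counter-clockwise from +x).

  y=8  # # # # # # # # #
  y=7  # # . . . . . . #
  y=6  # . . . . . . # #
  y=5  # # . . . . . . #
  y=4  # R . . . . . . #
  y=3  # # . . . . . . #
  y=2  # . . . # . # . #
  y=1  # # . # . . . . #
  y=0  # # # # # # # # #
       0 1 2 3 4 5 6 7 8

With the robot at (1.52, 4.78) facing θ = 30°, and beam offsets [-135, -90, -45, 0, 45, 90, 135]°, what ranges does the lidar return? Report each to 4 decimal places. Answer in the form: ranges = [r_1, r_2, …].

beam 1: φ=-135°, α=255°
  direction (-0.2588, -0.9659); cell (1,4); t to first gridline: x 2.0091, y 0.8075 (then +3.8637 / +1.0353)
    (1,3) via y @ 0.8075  # hit
  → r_1 = 0.8075
beam 2: φ=-90°, α=300°
  direction (0.5000, -0.8660); cell (1,4); t to first gridline: x 0.9600, y 0.9007 (then +2.0000 / +1.1547)
    (1,3) via y @ 0.9007  # hit
  → r_2 = 0.9007
beam 3: φ=-45°, α=345°
  direction (0.9659, -0.2588); cell (1,4); t to first gridline: x 0.4969, y 3.0137 (then +1.0353 / +3.8637)
    (2,4) via x @ 0.4969
    (3,4) via x @ 1.5322
    (4,4) via x @ 2.5675
    (4,3) via y @ 3.0137
    (5,3) via x @ 3.6028
    (6,3) via x @ 4.6380
    (7,3) via x @ 5.6733
    (8,3) via x @ 6.7086  # hit
  → r_3 = 6.7086
beam 4: φ=0°, α=30°
  direction (0.8660, 0.5000); cell (1,4); t to first gridline: x 0.5543, y 0.4400 (then +1.1547 / +2.0000)
    (1,5) via y @ 0.4400  # hit
  → r_4 = 0.4400
beam 5: φ=45°, α=75°
  direction (0.2588, 0.9659); cell (1,4); t to first gridline: x 1.8546, y 0.2278 (then +3.8637 / +1.0353)
    (1,5) via y @ 0.2278  # hit
  → r_5 = 0.2278
beam 6: φ=90°, α=120°
  direction (-0.5000, 0.8660); cell (1,4); t to first gridline: x 1.0400, y 0.2540 (then +2.0000 / +1.1547)
    (1,5) via y @ 0.2540  # hit
  → r_6 = 0.2540
beam 7: φ=135°, α=165°
  direction (-0.9659, 0.2588); cell (1,4); t to first gridline: x 0.5383, y 0.8500 (then +1.0353 / +3.8637)
    (0,4) via x @ 0.5383  # hit
  → r_7 = 0.5383

ranges = [0.8075, 0.9007, 6.7086, 0.4400, 0.2278, 0.2540, 0.5383]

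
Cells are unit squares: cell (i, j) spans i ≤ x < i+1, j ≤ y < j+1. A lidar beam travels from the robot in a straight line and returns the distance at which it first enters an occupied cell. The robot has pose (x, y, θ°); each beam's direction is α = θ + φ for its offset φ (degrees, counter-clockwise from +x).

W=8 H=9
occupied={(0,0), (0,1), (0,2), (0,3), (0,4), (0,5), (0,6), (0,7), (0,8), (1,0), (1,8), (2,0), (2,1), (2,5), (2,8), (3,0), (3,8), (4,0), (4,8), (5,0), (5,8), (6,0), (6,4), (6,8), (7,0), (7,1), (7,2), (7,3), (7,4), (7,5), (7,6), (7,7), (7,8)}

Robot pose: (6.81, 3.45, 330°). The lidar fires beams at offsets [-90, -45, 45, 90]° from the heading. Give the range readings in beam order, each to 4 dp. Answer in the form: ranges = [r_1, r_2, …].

ranges = [2.8290, 0.7341, 0.1967, 0.3800]

beam 1: φ=-90°, α=240°
  d=(-0.5000,-0.8660)  start (6,3)  tX=1.6200 tY=0.5196  stride 1/|dx|=2.0000 1/|dy|=1.1547
    cross y-line → (6,2), t=0.5196
    cross x-line → (5,2), t=1.6200
    cross y-line → (5,1), t=1.6743
    cross y-line → (5,0), t=2.8290 (wall)
  → r_1 = 2.8290
beam 2: φ=-45°, α=285°
  d=(0.2588,-0.9659)  start (6,3)  tX=0.7341 tY=0.4659  stride 1/|dx|=3.8637 1/|dy|=1.0353
    cross y-line → (6,2), t=0.4659
    cross x-line → (7,2), t=0.7341 (wall)
  → r_2 = 0.7341
beam 3: φ=45°, α=15°
  d=(0.9659,0.2588)  start (6,3)  tX=0.1967 tY=2.1250  stride 1/|dx|=1.0353 1/|dy|=3.8637
    cross x-line → (7,3), t=0.1967 (wall)
  → r_3 = 0.1967
beam 4: φ=90°, α=60°
  d=(0.5000,0.8660)  start (6,3)  tX=0.3800 tY=0.6351  stride 1/|dx|=2.0000 1/|dy|=1.1547
    cross x-line → (7,3), t=0.3800 (wall)
  → r_4 = 0.3800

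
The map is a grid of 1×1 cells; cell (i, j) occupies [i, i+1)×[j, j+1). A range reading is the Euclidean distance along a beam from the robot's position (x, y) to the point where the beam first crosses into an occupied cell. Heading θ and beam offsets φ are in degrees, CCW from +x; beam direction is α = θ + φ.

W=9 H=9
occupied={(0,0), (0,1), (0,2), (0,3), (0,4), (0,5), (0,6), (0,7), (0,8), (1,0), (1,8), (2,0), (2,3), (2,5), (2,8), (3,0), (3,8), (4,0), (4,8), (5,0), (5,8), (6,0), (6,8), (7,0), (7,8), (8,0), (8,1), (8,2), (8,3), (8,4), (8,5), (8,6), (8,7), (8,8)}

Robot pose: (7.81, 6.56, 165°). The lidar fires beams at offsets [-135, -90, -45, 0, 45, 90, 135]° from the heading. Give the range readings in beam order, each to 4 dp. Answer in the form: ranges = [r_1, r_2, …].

ranges = [0.2194, 0.7341, 1.6628, 5.5637, 5.5541, 5.7561, 0.3800]

beam 1: φ=-135°, α=30°
  dir = (cos 30°, sin 30°) = (0.8660, 0.5000); from cell (7,6)
  next x-line at t=0.2194, next y-line at t=0.8800; Δt_x=1.1547, Δt_y=2.0000
    x: enter (8,6) at t=0.2194 ← occupied
  → r_1 = 0.2194
beam 2: φ=-90°, α=75°
  dir = (cos 75°, sin 75°) = (0.2588, 0.9659); from cell (7,6)
  next x-line at t=0.7341, next y-line at t=0.4555; Δt_x=3.8637, Δt_y=1.0353
    y: enter (7,7) at t=0.4555
    x: enter (8,7) at t=0.7341 ← occupied
  → r_2 = 0.7341
beam 3: φ=-45°, α=120°
  dir = (cos 120°, sin 120°) = (-0.5000, 0.8660); from cell (7,6)
  next x-line at t=1.6200, next y-line at t=0.5081; Δt_x=2.0000, Δt_y=1.1547
    y: enter (7,7) at t=0.5081
    x: enter (6,7) at t=1.6200
    y: enter (6,8) at t=1.6628 ← occupied
  → r_3 = 1.6628
beam 4: φ=0°, α=165°
  dir = (cos 165°, sin 165°) = (-0.9659, 0.2588); from cell (7,6)
  next x-line at t=0.8386, next y-line at t=1.7000; Δt_x=1.0353, Δt_y=3.8637
    x: enter (6,6) at t=0.8386
    y: enter (6,7) at t=1.7000
    x: enter (5,7) at t=1.8738
    x: enter (4,7) at t=2.9091
    x: enter (3,7) at t=3.9444
    x: enter (2,7) at t=4.9797
    y: enter (2,8) at t=5.5637 ← occupied
  → r_4 = 5.5637
beam 5: φ=45°, α=210°
  dir = (cos 210°, sin 210°) = (-0.8660, -0.5000); from cell (7,6)
  next x-line at t=0.9353, next y-line at t=1.1200; Δt_x=1.1547, Δt_y=2.0000
    x: enter (6,6) at t=0.9353
    y: enter (6,5) at t=1.1200
    x: enter (5,5) at t=2.0900
    y: enter (5,4) at t=3.1200
    x: enter (4,4) at t=3.2447
    x: enter (3,4) at t=4.3994
    y: enter (3,3) at t=5.1200
    x: enter (2,3) at t=5.5541 ← occupied
  → r_5 = 5.5541
beam 6: φ=90°, α=255°
  dir = (cos 255°, sin 255°) = (-0.2588, -0.9659); from cell (7,6)
  next x-line at t=3.1296, next y-line at t=0.5798; Δt_x=3.8637, Δt_y=1.0353
    y: enter (7,5) at t=0.5798
    y: enter (7,4) at t=1.6150
    y: enter (7,3) at t=2.6503
    x: enter (6,3) at t=3.1296
    y: enter (6,2) at t=3.6856
    y: enter (6,1) at t=4.7209
    y: enter (6,0) at t=5.7561 ← occupied
  → r_6 = 5.7561
beam 7: φ=135°, α=300°
  dir = (cos 300°, sin 300°) = (0.5000, -0.8660); from cell (7,6)
  next x-line at t=0.3800, next y-line at t=0.6466; Δt_x=2.0000, Δt_y=1.1547
    x: enter (8,6) at t=0.3800 ← occupied
  → r_7 = 0.3800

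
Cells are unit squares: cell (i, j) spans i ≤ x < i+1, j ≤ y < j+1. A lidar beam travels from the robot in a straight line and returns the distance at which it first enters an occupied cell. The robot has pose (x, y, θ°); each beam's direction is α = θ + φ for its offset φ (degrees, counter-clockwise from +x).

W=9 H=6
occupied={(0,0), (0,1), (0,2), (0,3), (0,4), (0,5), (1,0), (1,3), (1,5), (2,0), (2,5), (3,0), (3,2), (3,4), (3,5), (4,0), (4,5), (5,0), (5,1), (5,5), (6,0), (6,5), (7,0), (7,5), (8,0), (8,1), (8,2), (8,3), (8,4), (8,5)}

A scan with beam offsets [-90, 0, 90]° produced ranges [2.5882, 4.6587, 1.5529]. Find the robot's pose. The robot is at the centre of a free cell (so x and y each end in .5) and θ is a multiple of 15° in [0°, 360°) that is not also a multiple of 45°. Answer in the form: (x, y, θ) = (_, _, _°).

Candidates: 24 free-cell centres × 16 headings = 384 poses. Raycast each; keep the one whose scan matches to 4 dp.
  (2.5, 1.5, 150°): beam 1 = 1.0000 ≠ 2.5882 ✗
  (1.5, 1.5, 150°): beam 1 = 3.0000 ≠ 2.5882 ✗
  (5.5, 4.5, 300°): beam 1 = 5.1962 ≠ 2.5882 ✗
  (6.5, 2.5, 30°): beam 1 = 1.7321 ≠ 2.5882 ✗
  …
  (6.5, 2.5, 165°): r_1=2.5882, r_2=4.6587, r_3=1.5529 — all match ✓
No second candidate reproduces the full scan.

(x, y, θ) = (6.5, 2.5, 165°)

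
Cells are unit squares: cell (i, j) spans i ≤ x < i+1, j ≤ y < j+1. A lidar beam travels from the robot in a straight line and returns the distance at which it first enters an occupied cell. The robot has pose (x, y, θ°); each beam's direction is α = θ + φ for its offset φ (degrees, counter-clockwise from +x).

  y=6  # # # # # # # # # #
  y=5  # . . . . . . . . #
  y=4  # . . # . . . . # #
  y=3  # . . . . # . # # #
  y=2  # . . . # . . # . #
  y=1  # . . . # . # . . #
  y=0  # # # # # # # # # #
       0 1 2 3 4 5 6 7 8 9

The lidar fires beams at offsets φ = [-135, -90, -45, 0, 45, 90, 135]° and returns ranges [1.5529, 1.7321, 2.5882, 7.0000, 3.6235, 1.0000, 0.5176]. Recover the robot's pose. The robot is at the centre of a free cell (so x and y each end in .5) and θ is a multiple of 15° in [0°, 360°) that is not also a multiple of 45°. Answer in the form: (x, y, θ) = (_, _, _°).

(x, y, θ) = (1.5, 2.5, 30°)

The pose lattice has 31·16 = 496 candidates. Test each by forward raycasting.
  (7.5, 1.5, 330°): beam 1 = 0.5176 ≠ 1.5529 ✗
  (3.5, 5.5, 165°): beam 1 = 1.0000 ≠ 1.5529 ✗
  (1.5, 4.5, 75°): beam 1 = 4.0415 ≠ 1.5529 ✗
  …
  (1.5, 2.5, 30°): r_1=1.5529, r_2=1.7321, r_3=2.5882, r_4=7.0000, r_5=3.6235, r_6=1.0000, r_7=0.5176 — all match ✓
Only this pose fits every beam.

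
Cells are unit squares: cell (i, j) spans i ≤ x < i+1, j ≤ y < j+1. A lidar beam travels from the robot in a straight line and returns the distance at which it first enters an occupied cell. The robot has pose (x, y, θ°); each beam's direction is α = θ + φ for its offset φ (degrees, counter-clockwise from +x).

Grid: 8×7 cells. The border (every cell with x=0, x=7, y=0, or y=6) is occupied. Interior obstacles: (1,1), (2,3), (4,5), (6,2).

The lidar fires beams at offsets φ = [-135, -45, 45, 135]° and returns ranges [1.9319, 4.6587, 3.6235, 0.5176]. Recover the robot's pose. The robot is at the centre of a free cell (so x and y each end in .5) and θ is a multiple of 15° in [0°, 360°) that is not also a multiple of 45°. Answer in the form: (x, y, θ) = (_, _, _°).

Enumerate (i+0.5, j+0.5, θ) over the 26 free cells and 16 admissible headings. For each, cast all 4 beams and compare to the given ranges.
  (5.5, 3.5, 240°): beam 3 = 2.5882 ≠ 3.6235 ✗
  (1.5, 4.5, 330°): beam 1 = 0.5176 ≠ 1.9319 ✗
  (5.5, 5.5, 60°): beam 1 = 2.5882 ≠ 1.9319 ✗
  …
  (4.5, 1.5, 120°): r_1=1.9319, r_2=4.6587, r_3=3.6235, r_4=0.5176 — all match ✓
No second candidate reproduces the full scan.

(x, y, θ) = (4.5, 1.5, 120°)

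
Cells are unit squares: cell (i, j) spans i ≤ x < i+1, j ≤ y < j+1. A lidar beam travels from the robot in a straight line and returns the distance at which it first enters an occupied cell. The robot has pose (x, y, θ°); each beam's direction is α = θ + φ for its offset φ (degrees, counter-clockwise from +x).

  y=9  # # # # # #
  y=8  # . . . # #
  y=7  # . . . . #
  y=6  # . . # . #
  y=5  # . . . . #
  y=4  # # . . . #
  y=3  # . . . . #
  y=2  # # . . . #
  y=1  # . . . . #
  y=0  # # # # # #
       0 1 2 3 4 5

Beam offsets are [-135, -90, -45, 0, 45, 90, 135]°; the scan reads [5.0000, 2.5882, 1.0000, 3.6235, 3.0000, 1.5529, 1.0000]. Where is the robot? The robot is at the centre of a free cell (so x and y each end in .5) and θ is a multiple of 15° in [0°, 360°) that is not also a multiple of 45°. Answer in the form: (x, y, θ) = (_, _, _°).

The pose lattice has 28·16 = 448 candidates. Test each by forward raycasting.
  (2.5, 7.5, 15°): beam 1 = 2.8868 ≠ 5.0000 ✗
  (4.5, 7.5, 345°): beam 1 = 1.0000 ≠ 5.0000 ✗
  (4.5, 1.5, 75°): beam 1 = 0.5774 ≠ 5.0000 ✗
  (1.5, 7.5, 150°): beam 1 = 2.5882 ≠ 5.0000 ✗
  …
  (2.5, 5.5, 75°): r_1=5.0000, r_2=2.5882, r_3=1.0000, r_4=3.6235, r_5=3.0000, r_6=1.5529, r_7=1.0000 — all match ✓
No second candidate reproduces the full scan.

(x, y, θ) = (2.5, 5.5, 75°)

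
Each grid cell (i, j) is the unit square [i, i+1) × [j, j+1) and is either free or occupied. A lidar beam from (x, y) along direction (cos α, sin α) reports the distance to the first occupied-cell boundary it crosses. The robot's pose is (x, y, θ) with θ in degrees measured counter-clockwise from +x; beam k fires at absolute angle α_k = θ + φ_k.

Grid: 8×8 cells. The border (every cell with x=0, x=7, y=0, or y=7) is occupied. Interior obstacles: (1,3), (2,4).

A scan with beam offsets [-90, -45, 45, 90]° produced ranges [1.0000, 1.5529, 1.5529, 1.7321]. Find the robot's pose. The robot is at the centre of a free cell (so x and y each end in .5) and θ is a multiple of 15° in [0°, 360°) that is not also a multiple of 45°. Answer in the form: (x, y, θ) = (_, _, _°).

(x, y, θ) = (2.5, 2.5, 210°)

Candidates: 34 free-cell centres × 16 headings = 544 poses. Raycast each; keep the one whose scan matches to 4 dp.
  (1.5, 6.5, 285°): beam 1 = 0.5176 ≠ 1.0000 ✗
  (6.5, 4.5, 165°): beam 1 = 1.9319 ≠ 1.0000 ✗
  (4.5, 2.5, 150°): beam 1 = 5.0000 ≠ 1.0000 ✗
  (3.5, 1.5, 75°): beam 1 = 1.9319 ≠ 1.0000 ✗
  …
  (2.5, 2.5, 210°): r_1=1.0000, r_2=1.5529, r_3=1.5529, r_4=1.7321 — all match ✓
No second candidate reproduces the full scan.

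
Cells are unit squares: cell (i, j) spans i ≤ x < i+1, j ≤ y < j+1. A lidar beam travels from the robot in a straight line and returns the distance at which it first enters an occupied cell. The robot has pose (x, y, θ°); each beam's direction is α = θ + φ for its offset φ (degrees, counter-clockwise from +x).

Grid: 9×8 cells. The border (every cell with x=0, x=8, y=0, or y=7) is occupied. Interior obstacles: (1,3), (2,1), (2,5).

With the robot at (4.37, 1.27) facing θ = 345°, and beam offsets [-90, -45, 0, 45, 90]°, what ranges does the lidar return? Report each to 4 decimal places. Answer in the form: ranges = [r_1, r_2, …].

beam 1: φ=-90°, α=255°
  direction (-0.2588, -0.9659); cell (4,1); t to first gridline: x 1.4296, y 0.2795 (then +3.8637 / +1.0353)
    (4,0) via y @ 0.2795  # hit
  → r_1 = 0.2795
beam 2: φ=-45°, α=300°
  direction (0.5000, -0.8660); cell (4,1); t to first gridline: x 1.2600, y 0.3118 (then +2.0000 / +1.1547)
    (4,0) via y @ 0.3118  # hit
  → r_2 = 0.3118
beam 3: φ=0°, α=345°
  direction (0.9659, -0.2588); cell (4,1); t to first gridline: x 0.6522, y 1.0432 (then +1.0353 / +3.8637)
    (5,1) via x @ 0.6522
    (5,0) via y @ 1.0432  # hit
  → r_3 = 1.0432
beam 4: φ=45°, α=30°
  direction (0.8660, 0.5000); cell (4,1); t to first gridline: x 0.7275, y 1.4600 (then +1.1547 / +2.0000)
    (5,1) via x @ 0.7275
    (5,2) via y @ 1.4600
    (6,2) via x @ 1.8822
    (7,2) via x @ 3.0369
    (7,3) via y @ 3.4600
    (8,3) via x @ 4.1916  # hit
  → r_4 = 4.1916
beam 5: φ=90°, α=75°
  direction (0.2588, 0.9659); cell (4,1); t to first gridline: x 2.4341, y 0.7558 (then +3.8637 / +1.0353)
    (4,2) via y @ 0.7558
    (4,3) via y @ 1.7910
    (5,3) via x @ 2.4341
    (5,4) via y @ 2.8263
    (5,5) via y @ 3.8616
    (5,6) via y @ 4.8969
    (5,7) via y @ 5.9321  # hit
  → r_5 = 5.9321

ranges = [0.2795, 0.3118, 1.0432, 4.1916, 5.9321]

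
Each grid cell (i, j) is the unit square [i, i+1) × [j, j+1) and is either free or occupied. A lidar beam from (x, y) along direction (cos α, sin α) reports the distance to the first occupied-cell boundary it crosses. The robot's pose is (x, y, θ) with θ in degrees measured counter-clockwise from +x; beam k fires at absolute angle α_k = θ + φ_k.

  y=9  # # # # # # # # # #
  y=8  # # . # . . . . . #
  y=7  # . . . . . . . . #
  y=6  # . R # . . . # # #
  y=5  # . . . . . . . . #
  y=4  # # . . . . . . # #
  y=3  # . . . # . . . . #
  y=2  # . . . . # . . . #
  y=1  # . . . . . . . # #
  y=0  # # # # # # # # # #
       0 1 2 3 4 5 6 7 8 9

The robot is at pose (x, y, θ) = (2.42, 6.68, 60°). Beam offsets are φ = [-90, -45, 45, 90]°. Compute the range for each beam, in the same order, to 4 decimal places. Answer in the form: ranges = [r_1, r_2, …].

ranges = [0.6697, 0.6005, 1.6228, 1.6397]

beam 1: φ=-90°, α=330°
  direction (0.8660, -0.5000); cell (2,6); t to first gridline: x 0.6697, y 1.3600 (then +1.1547 / +2.0000)
    (3,6) via x @ 0.6697  # hit
  → r_1 = 0.6697
beam 2: φ=-45°, α=15°
  direction (0.9659, 0.2588); cell (2,6); t to first gridline: x 0.6005, y 1.2364 (then +1.0353 / +3.8637)
    (3,6) via x @ 0.6005  # hit
  → r_2 = 0.6005
beam 3: φ=45°, α=105°
  direction (-0.2588, 0.9659); cell (2,6); t to first gridline: x 1.6228, y 0.3313 (then +3.8637 / +1.0353)
    (2,7) via y @ 0.3313
    (2,8) via y @ 1.3666
    (1,8) via x @ 1.6228  # hit
  → r_3 = 1.6228
beam 4: φ=90°, α=150°
  direction (-0.8660, 0.5000); cell (2,6); t to first gridline: x 0.4850, y 0.6400 (then +1.1547 / +2.0000)
    (1,6) via x @ 0.4850
    (1,7) via y @ 0.6400
    (0,7) via x @ 1.6397  # hit
  → r_4 = 1.6397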